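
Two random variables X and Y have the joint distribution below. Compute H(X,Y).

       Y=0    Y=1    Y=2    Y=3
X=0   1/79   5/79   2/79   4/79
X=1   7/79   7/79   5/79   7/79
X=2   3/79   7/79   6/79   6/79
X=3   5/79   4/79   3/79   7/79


H(X,Y) = -Σ p(x,y) log₂ p(x,y)
  p(0,0)=1/79: -0.0127 × log₂(0.0127) = 0.0798
  p(0,1)=5/79: -0.0633 × log₂(0.0633) = 0.2520
  p(0,2)=2/79: -0.0253 × log₂(0.0253) = 0.1343
  p(0,3)=4/79: -0.0506 × log₂(0.0506) = 0.2179
  p(1,0)=7/79: -0.0886 × log₂(0.0886) = 0.3098
  p(1,1)=7/79: -0.0886 × log₂(0.0886) = 0.3098
  p(1,2)=5/79: -0.0633 × log₂(0.0633) = 0.2520
  p(1,3)=7/79: -0.0886 × log₂(0.0886) = 0.3098
  p(2,0)=3/79: -0.0380 × log₂(0.0380) = 0.1792
  p(2,1)=7/79: -0.0886 × log₂(0.0886) = 0.3098
  p(2,2)=6/79: -0.0759 × log₂(0.0759) = 0.2824
  p(2,3)=6/79: -0.0759 × log₂(0.0759) = 0.2824
  p(3,0)=5/79: -0.0633 × log₂(0.0633) = 0.2520
  p(3,1)=4/79: -0.0506 × log₂(0.0506) = 0.2179
  p(3,2)=3/79: -0.0380 × log₂(0.0380) = 0.1792
  p(3,3)=7/79: -0.0886 × log₂(0.0886) = 0.3098
H(X,Y) = 3.8783 bits


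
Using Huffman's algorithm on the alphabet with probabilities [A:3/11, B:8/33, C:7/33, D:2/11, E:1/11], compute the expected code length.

Huffman tree construction:
Combine smallest probabilities repeatedly
Resulting codes:
  A: 10 (length 2)
  B: 01 (length 2)
  C: 00 (length 2)
  D: 111 (length 3)
  E: 110 (length 3)
Average length = Σ p(s) × length(s) = 2.2727 bits


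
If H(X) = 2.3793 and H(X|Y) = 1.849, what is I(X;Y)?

I(X;Y) = H(X) - H(X|Y)
I(X;Y) = 2.3793 - 1.849 = 0.5303 bits


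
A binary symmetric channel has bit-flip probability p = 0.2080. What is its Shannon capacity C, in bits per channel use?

For BSC with error probability p:
C = 1 - H(p) where H(p) is binary entropy
H(0.2080) = -0.2080 × log₂(0.2080) - 0.7920 × log₂(0.7920)
H(p) = 0.7376
C = 1 - 0.7376 = 0.2624 bits/use


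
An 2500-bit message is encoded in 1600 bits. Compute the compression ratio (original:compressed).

Compression ratio = Original / Compressed
= 2500 / 1600 = 1.56:1


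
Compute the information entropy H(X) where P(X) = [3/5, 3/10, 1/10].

H(X) = -Σ p(x) log₂ p(x)
  -3/5 × log₂(3/5) = 0.4422
  -3/10 × log₂(3/10) = 0.5211
  -1/10 × log₂(1/10) = 0.3322
H(X) = 1.2955 bits


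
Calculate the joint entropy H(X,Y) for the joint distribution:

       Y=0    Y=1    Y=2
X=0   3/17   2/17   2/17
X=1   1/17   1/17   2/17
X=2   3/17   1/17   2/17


H(X,Y) = -Σ p(x,y) log₂ p(x,y)
  p(0,0)=3/17: -0.1765 × log₂(0.1765) = 0.4416
  p(0,1)=2/17: -0.1176 × log₂(0.1176) = 0.3632
  p(0,2)=2/17: -0.1176 × log₂(0.1176) = 0.3632
  p(1,0)=1/17: -0.0588 × log₂(0.0588) = 0.2404
  p(1,1)=1/17: -0.0588 × log₂(0.0588) = 0.2404
  p(1,2)=2/17: -0.1176 × log₂(0.1176) = 0.3632
  p(2,0)=3/17: -0.1765 × log₂(0.1765) = 0.4416
  p(2,1)=1/17: -0.0588 × log₂(0.0588) = 0.2404
  p(2,2)=2/17: -0.1176 × log₂(0.1176) = 0.3632
H(X,Y) = 3.0575 bits


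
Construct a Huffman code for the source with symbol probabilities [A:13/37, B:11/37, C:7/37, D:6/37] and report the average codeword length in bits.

Huffman tree construction:
Combine smallest probabilities repeatedly
Resulting codes:
  A: 11 (length 2)
  B: 10 (length 2)
  C: 01 (length 2)
  D: 00 (length 2)
Average length = Σ p(s) × length(s) = 2.0000 bits


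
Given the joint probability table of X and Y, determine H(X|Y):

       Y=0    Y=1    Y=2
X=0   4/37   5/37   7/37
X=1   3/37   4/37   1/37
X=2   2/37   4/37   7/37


H(X|Y) = Σ_y p(y) H(X|Y=y)
  p(Y=0) = 9/37, H(X|Y=0) = 1.5305
  p(Y=1) = 13/37, H(X|Y=1) = 1.5766
  p(Y=2) = 15/37, H(X|Y=2) = 1.2867
H(X|Y) = 0.2432×1.5305 + 0.3514×1.5766 + 0.4054×1.2867 = 1.4479 bits


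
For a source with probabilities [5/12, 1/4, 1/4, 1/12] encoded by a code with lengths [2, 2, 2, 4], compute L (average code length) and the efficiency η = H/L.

Average length L = Σ p_i × l_i = 2.1667 bits
Entropy H = 1.8250 bits
Efficiency η = H/L × 100% = 84.23%


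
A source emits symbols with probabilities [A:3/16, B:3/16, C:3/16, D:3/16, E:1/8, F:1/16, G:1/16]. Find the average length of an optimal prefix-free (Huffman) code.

Huffman tree construction:
Combine smallest probabilities repeatedly
Resulting codes:
  A: 110 (length 3)
  B: 111 (length 3)
  C: 00 (length 2)
  D: 01 (length 2)
  E: 100 (length 3)
  F: 1010 (length 4)
  G: 1011 (length 4)
Average length = Σ p(s) × length(s) = 2.7500 bits


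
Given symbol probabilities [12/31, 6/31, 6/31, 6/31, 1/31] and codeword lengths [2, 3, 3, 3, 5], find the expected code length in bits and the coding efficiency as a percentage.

Average length L = Σ p_i × l_i = 2.6774 bits
Entropy H = 2.0655 bits
Efficiency η = H/L × 100% = 77.15%


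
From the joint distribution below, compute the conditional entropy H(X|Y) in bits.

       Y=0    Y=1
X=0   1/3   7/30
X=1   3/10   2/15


H(X|Y) = Σ_y p(y) H(X|Y=y)
  p(Y=0) = 19/30, H(X|Y=0) = 0.9980
  p(Y=1) = 11/30, H(X|Y=1) = 0.9457
H(X|Y) = 0.6333×0.9980 + 0.3667×0.9457 = 0.9788 bits


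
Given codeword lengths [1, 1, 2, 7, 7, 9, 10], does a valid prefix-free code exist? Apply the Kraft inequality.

Kraft inequality: Σ 2^(-l_i) ≤ 1 for prefix-free code
Calculating: 2^(-1) + 2^(-1) + 2^(-2) + 2^(-7) + 2^(-7) + 2^(-9) + 2^(-10)
= 0.5 + 0.5 + 0.25 + 0.0078125 + 0.0078125 + 0.001953125 + 0.0009765625
= 1.2686
Since 1.2686 > 1, prefix-free code does not exist


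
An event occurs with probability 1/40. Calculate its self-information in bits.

Information content I(x) = -log₂(p(x))
I = -log₂(1/40) = -log₂(0.0250)
I = 5.3219 bits


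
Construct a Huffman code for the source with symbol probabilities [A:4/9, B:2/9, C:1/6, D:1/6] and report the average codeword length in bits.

Huffman tree construction:
Combine smallest probabilities repeatedly
Resulting codes:
  A: 0 (length 1)
  B: 10 (length 2)
  C: 110 (length 3)
  D: 111 (length 3)
Average length = Σ p(s) × length(s) = 1.8889 bits


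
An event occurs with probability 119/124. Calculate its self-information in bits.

Information content I(x) = -log₂(p(x))
I = -log₂(119/124) = -log₂(0.9597)
I = 0.0594 bits


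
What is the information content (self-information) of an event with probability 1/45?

Information content I(x) = -log₂(p(x))
I = -log₂(1/45) = -log₂(0.0222)
I = 5.4919 bits


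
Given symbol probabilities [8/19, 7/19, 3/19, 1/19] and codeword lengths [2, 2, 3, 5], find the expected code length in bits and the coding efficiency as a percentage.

Average length L = Σ p_i × l_i = 2.3158 bits
Entropy H = 1.7002 bits
Efficiency η = H/L × 100% = 73.42%


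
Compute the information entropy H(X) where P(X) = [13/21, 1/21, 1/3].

H(X) = -Σ p(x) log₂ p(x)
  -13/21 × log₂(13/21) = 0.4283
  -1/21 × log₂(1/21) = 0.2092
  -1/3 × log₂(1/3) = 0.5283
H(X) = 1.1658 bits


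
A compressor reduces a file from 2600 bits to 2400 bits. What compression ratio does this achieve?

Compression ratio = Original / Compressed
= 2600 / 2400 = 1.08:1


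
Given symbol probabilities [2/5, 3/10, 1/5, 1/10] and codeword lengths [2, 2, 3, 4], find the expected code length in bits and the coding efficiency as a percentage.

Average length L = Σ p_i × l_i = 2.4000 bits
Entropy H = 1.8464 bits
Efficiency η = H/L × 100% = 76.93%


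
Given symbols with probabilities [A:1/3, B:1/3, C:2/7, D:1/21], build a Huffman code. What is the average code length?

Huffman tree construction:
Combine smallest probabilities repeatedly
Resulting codes:
  A: 10 (length 2)
  B: 11 (length 2)
  C: 01 (length 2)
  D: 00 (length 2)
Average length = Σ p(s) × length(s) = 2.0000 bits


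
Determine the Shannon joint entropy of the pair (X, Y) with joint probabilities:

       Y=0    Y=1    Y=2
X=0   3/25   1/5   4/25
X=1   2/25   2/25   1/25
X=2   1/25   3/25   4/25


H(X,Y) = -Σ p(x,y) log₂ p(x,y)
  p(0,0)=3/25: -0.1200 × log₂(0.1200) = 0.3671
  p(0,1)=1/5: -0.2000 × log₂(0.2000) = 0.4644
  p(0,2)=4/25: -0.1600 × log₂(0.1600) = 0.4230
  p(1,0)=2/25: -0.0800 × log₂(0.0800) = 0.2915
  p(1,1)=2/25: -0.0800 × log₂(0.0800) = 0.2915
  p(1,2)=1/25: -0.0400 × log₂(0.0400) = 0.1858
  p(2,0)=1/25: -0.0400 × log₂(0.0400) = 0.1858
  p(2,1)=3/25: -0.1200 × log₂(0.1200) = 0.3671
  p(2,2)=4/25: -0.1600 × log₂(0.1600) = 0.4230
H(X,Y) = 2.9991 bits


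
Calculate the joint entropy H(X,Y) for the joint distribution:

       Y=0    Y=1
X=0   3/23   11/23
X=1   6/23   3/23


H(X,Y) = -Σ p(x,y) log₂ p(x,y)
  p(0,0)=3/23: -0.1304 × log₂(0.1304) = 0.3833
  p(0,1)=11/23: -0.4783 × log₂(0.4783) = 0.5089
  p(1,0)=6/23: -0.2609 × log₂(0.2609) = 0.5057
  p(1,1)=3/23: -0.1304 × log₂(0.1304) = 0.3833
H(X,Y) = 1.7812 bits


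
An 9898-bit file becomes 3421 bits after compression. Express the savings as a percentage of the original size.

Space savings = (1 - Compressed/Original) × 100%
= (1 - 3421/9898) × 100%
= 65.44%


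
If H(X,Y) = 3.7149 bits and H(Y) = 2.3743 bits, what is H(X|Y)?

Chain rule: H(X,Y) = H(X|Y) + H(Y)
H(X|Y) = H(X,Y) - H(Y) = 3.7149 - 2.3743 = 1.3406 bits


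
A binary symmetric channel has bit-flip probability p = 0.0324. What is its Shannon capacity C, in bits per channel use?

For BSC with error probability p:
C = 1 - H(p) where H(p) is binary entropy
H(0.0324) = -0.0324 × log₂(0.0324) - 0.9676 × log₂(0.9676)
H(p) = 0.2063
C = 1 - 0.2063 = 0.7937 bits/use


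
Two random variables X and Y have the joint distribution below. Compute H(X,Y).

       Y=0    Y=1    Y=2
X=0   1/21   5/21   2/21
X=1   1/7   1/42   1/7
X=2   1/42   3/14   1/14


H(X,Y) = -Σ p(x,y) log₂ p(x,y)
  p(0,0)=1/21: -0.0476 × log₂(0.0476) = 0.2092
  p(0,1)=5/21: -0.2381 × log₂(0.2381) = 0.4929
  p(0,2)=2/21: -0.0952 × log₂(0.0952) = 0.3231
  p(1,0)=1/7: -0.1429 × log₂(0.1429) = 0.4011
  p(1,1)=1/42: -0.0238 × log₂(0.0238) = 0.1284
  p(1,2)=1/7: -0.1429 × log₂(0.1429) = 0.4011
  p(2,0)=1/42: -0.0238 × log₂(0.0238) = 0.1284
  p(2,1)=3/14: -0.2143 × log₂(0.2143) = 0.4762
  p(2,2)=1/14: -0.0714 × log₂(0.0714) = 0.2720
H(X,Y) = 2.8322 bits


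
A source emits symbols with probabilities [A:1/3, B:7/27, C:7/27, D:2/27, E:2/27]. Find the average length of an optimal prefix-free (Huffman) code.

Huffman tree construction:
Combine smallest probabilities repeatedly
Resulting codes:
  A: 11 (length 2)
  B: 01 (length 2)
  C: 10 (length 2)
  D: 000 (length 3)
  E: 001 (length 3)
Average length = Σ p(s) × length(s) = 2.1481 bits


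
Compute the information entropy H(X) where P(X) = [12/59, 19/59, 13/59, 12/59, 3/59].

H(X) = -Σ p(x) log₂ p(x)
  -12/59 × log₂(12/59) = 0.4673
  -19/59 × log₂(19/59) = 0.5264
  -13/59 × log₂(13/59) = 0.4808
  -12/59 × log₂(12/59) = 0.4673
  -3/59 × log₂(3/59) = 0.2185
H(X) = 2.1604 bits


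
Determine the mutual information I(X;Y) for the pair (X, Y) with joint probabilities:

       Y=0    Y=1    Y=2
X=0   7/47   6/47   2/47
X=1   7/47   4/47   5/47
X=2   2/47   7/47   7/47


H(X) = 1.5843, H(Y) = 1.5803, H(X,Y) = 3.0498
I(X;Y) = H(X) + H(Y) - H(X,Y) = 0.1148 bits


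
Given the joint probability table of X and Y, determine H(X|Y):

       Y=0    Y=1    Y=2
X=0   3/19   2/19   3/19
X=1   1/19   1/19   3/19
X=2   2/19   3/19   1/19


H(X|Y) = Σ_y p(y) H(X|Y=y)
  p(Y=0) = 6/19, H(X|Y=0) = 1.4591
  p(Y=1) = 6/19, H(X|Y=1) = 1.4591
  p(Y=2) = 7/19, H(X|Y=2) = 1.4488
H(X|Y) = 0.3158×1.4591 + 0.3158×1.4591 + 0.3684×1.4488 = 1.4553 bits


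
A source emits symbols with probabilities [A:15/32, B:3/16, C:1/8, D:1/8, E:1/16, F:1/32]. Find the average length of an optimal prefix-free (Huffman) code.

Huffman tree construction:
Combine smallest probabilities repeatedly
Resulting codes:
  A: 0 (length 1)
  B: 111 (length 3)
  C: 101 (length 3)
  D: 110 (length 3)
  E: 1001 (length 4)
  F: 1000 (length 4)
Average length = Σ p(s) × length(s) = 2.1562 bits


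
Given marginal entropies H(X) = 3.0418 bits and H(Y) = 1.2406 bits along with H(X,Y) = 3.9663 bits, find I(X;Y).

I(X;Y) = H(X) + H(Y) - H(X,Y)
I(X;Y) = 3.0418 + 1.2406 - 3.9663 = 0.3161 bits


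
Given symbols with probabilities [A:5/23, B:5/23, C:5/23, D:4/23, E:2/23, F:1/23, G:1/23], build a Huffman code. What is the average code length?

Huffman tree construction:
Combine smallest probabilities repeatedly
Resulting codes:
  A: 00 (length 2)
  B: 01 (length 2)
  C: 10 (length 2)
  D: 110 (length 3)
  E: 1110 (length 4)
  F: 11110 (length 5)
  G: 11111 (length 5)
Average length = Σ p(s) × length(s) = 2.6087 bits


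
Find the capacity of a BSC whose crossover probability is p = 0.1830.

For BSC with error probability p:
C = 1 - H(p) where H(p) is binary entropy
H(0.1830) = -0.1830 × log₂(0.1830) - 0.8170 × log₂(0.8170)
H(p) = 0.6866
C = 1 - 0.6866 = 0.3134 bits/use


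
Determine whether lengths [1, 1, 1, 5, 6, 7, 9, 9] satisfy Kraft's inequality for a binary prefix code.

Kraft inequality: Σ 2^(-l_i) ≤ 1 for prefix-free code
Calculating: 2^(-1) + 2^(-1) + 2^(-1) + 2^(-5) + 2^(-6) + 2^(-7) + 2^(-9) + 2^(-9)
= 0.5 + 0.5 + 0.5 + 0.03125 + 0.015625 + 0.0078125 + 0.001953125 + 0.001953125
= 1.5586
Since 1.5586 > 1, prefix-free code does not exist


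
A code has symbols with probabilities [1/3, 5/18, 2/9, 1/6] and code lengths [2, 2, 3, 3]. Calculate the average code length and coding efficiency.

Average length L = Σ p_i × l_i = 2.3889 bits
Entropy H = 1.9547 bits
Efficiency η = H/L × 100% = 81.82%


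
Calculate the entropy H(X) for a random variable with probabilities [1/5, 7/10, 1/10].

H(X) = -Σ p(x) log₂ p(x)
  -1/5 × log₂(1/5) = 0.4644
  -7/10 × log₂(7/10) = 0.3602
  -1/10 × log₂(1/10) = 0.3322
H(X) = 1.1568 bits


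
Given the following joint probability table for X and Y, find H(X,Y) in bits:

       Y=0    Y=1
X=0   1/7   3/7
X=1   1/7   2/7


H(X,Y) = -Σ p(x,y) log₂ p(x,y)
  p(0,0)=1/7: -0.1429 × log₂(0.1429) = 0.4011
  p(0,1)=3/7: -0.4286 × log₂(0.4286) = 0.5239
  p(1,0)=1/7: -0.1429 × log₂(0.1429) = 0.4011
  p(1,1)=2/7: -0.2857 × log₂(0.2857) = 0.5164
H(X,Y) = 1.8424 bits


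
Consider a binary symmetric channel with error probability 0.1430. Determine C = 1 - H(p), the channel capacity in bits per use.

For BSC with error probability p:
C = 1 - H(p) where H(p) is binary entropy
H(0.1430) = -0.1430 × log₂(0.1430) - 0.8570 × log₂(0.8570)
H(p) = 0.5920
C = 1 - 0.5920 = 0.4080 bits/use


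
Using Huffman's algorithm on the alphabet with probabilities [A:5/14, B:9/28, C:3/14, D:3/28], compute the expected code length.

Huffman tree construction:
Combine smallest probabilities repeatedly
Resulting codes:
  A: 0 (length 1)
  B: 10 (length 2)
  C: 111 (length 3)
  D: 110 (length 3)
Average length = Σ p(s) × length(s) = 1.9643 bits


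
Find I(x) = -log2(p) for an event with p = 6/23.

Information content I(x) = -log₂(p(x))
I = -log₂(6/23) = -log₂(0.2609)
I = 1.9386 bits


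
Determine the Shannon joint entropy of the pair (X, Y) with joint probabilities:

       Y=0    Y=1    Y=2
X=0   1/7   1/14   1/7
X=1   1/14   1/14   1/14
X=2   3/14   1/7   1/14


H(X,Y) = -Σ p(x,y) log₂ p(x,y)
  p(0,0)=1/7: -0.1429 × log₂(0.1429) = 0.4011
  p(0,1)=1/14: -0.0714 × log₂(0.0714) = 0.2720
  p(0,2)=1/7: -0.1429 × log₂(0.1429) = 0.4011
  p(1,0)=1/14: -0.0714 × log₂(0.0714) = 0.2720
  p(1,1)=1/14: -0.0714 × log₂(0.0714) = 0.2720
  p(1,2)=1/14: -0.0714 × log₂(0.0714) = 0.2720
  p(2,0)=3/14: -0.2143 × log₂(0.2143) = 0.4762
  p(2,1)=1/7: -0.1429 × log₂(0.1429) = 0.4011
  p(2,2)=1/14: -0.0714 × log₂(0.0714) = 0.2720
H(X,Y) = 3.0391 bits


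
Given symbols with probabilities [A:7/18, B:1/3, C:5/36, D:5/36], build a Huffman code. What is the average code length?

Huffman tree construction:
Combine smallest probabilities repeatedly
Resulting codes:
  A: 0 (length 1)
  B: 11 (length 2)
  C: 100 (length 3)
  D: 101 (length 3)
Average length = Σ p(s) × length(s) = 1.8889 bits


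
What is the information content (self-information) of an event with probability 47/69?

Information content I(x) = -log₂(p(x))
I = -log₂(47/69) = -log₂(0.6812)
I = 0.5539 bits


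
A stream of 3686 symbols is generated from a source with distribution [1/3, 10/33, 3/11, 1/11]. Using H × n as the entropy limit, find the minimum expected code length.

Entropy H = 1.8760 bits/symbol
Minimum bits = H × n = 1.8760 × 3686
= 6914.91 bits


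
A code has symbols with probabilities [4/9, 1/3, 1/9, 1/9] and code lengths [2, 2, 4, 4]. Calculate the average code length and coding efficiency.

Average length L = Σ p_i × l_i = 2.4444 bits
Entropy H = 1.7527 bits
Efficiency η = H/L × 100% = 71.70%


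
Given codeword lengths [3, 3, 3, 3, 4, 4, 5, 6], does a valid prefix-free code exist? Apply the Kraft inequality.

Kraft inequality: Σ 2^(-l_i) ≤ 1 for prefix-free code
Calculating: 2^(-3) + 2^(-3) + 2^(-3) + 2^(-3) + 2^(-4) + 2^(-4) + 2^(-5) + 2^(-6)
= 0.125 + 0.125 + 0.125 + 0.125 + 0.0625 + 0.0625 + 0.03125 + 0.015625
= 0.6719
Since 0.6719 ≤ 1, prefix-free code exists


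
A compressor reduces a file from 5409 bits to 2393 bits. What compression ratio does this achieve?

Compression ratio = Original / Compressed
= 5409 / 2393 = 2.26:1


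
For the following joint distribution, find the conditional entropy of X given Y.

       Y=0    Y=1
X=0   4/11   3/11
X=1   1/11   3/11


H(X|Y) = Σ_y p(y) H(X|Y=y)
  p(Y=0) = 5/11, H(X|Y=0) = 0.7219
  p(Y=1) = 6/11, H(X|Y=1) = 1.0000
H(X|Y) = 0.4545×0.7219 + 0.5455×1.0000 = 0.8736 bits


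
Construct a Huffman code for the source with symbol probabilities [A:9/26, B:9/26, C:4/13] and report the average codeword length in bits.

Huffman tree construction:
Combine smallest probabilities repeatedly
Resulting codes:
  A: 11 (length 2)
  B: 0 (length 1)
  C: 10 (length 2)
Average length = Σ p(s) × length(s) = 1.6538 bits


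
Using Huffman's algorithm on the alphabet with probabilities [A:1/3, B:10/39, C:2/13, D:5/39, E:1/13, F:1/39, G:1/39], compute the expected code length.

Huffman tree construction:
Combine smallest probabilities repeatedly
Resulting codes:
  A: 11 (length 2)
  B: 01 (length 2)
  C: 00 (length 2)
  D: 100 (length 3)
  E: 1011 (length 4)
  F: 10100 (length 5)
  G: 10101 (length 5)
Average length = Σ p(s) × length(s) = 2.4359 bits


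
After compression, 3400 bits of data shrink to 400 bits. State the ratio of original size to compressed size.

Compression ratio = Original / Compressed
= 3400 / 400 = 8.50:1


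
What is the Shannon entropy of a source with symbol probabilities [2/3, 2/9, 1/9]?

H(X) = -Σ p(x) log₂ p(x)
  -2/3 × log₂(2/3) = 0.3900
  -2/9 × log₂(2/9) = 0.4822
  -1/9 × log₂(1/9) = 0.3522
H(X) = 1.2244 bits


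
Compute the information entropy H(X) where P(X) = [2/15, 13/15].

H(X) = -Σ p(x) log₂ p(x)
  -2/15 × log₂(2/15) = 0.3876
  -13/15 × log₂(13/15) = 0.1789
H(X) = 0.5665 bits


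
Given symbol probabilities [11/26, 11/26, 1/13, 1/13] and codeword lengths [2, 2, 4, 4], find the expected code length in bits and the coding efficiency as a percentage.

Average length L = Σ p_i × l_i = 2.3077 bits
Entropy H = 1.6194 bits
Efficiency η = H/L × 100% = 70.17%


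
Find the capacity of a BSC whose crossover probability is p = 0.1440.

For BSC with error probability p:
C = 1 - H(p) where H(p) is binary entropy
H(0.1440) = -0.1440 × log₂(0.1440) - 0.8560 × log₂(0.8560)
H(p) = 0.5946
C = 1 - 0.5946 = 0.4054 bits/use


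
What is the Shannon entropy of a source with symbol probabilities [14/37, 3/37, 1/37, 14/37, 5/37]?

H(X) = -Σ p(x) log₂ p(x)
  -14/37 × log₂(14/37) = 0.5305
  -3/37 × log₂(3/37) = 0.2939
  -1/37 × log₂(1/37) = 0.1408
  -14/37 × log₂(14/37) = 0.5305
  -5/37 × log₂(5/37) = 0.3902
H(X) = 1.8859 bits


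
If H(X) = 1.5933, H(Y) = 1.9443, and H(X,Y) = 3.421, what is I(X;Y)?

I(X;Y) = H(X) + H(Y) - H(X,Y)
I(X;Y) = 1.5933 + 1.9443 - 3.421 = 0.1166 bits


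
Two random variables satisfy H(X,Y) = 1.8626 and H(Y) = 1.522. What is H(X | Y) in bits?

Chain rule: H(X,Y) = H(X|Y) + H(Y)
H(X|Y) = H(X,Y) - H(Y) = 1.8626 - 1.522 = 0.3406 bits


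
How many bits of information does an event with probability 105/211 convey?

Information content I(x) = -log₂(p(x))
I = -log₂(105/211) = -log₂(0.4976)
I = 1.0069 bits


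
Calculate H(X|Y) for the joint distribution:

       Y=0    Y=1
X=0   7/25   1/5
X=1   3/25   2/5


H(X|Y) = Σ_y p(y) H(X|Y=y)
  p(Y=0) = 2/5, H(X|Y=0) = 0.8813
  p(Y=1) = 3/5, H(X|Y=1) = 0.9183
H(X|Y) = 0.4000×0.8813 + 0.6000×0.9183 = 0.9035 bits


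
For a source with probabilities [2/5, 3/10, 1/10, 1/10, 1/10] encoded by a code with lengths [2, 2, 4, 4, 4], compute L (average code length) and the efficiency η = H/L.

Average length L = Σ p_i × l_i = 2.6000 bits
Entropy H = 2.0464 bits
Efficiency η = H/L × 100% = 78.71%


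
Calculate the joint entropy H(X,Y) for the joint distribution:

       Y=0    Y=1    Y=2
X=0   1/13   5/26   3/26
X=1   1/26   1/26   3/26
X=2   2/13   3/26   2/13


H(X,Y) = -Σ p(x,y) log₂ p(x,y)
  p(0,0)=1/13: -0.0769 × log₂(0.0769) = 0.2846
  p(0,1)=5/26: -0.1923 × log₂(0.1923) = 0.4574
  p(0,2)=3/26: -0.1154 × log₂(0.1154) = 0.3595
  p(1,0)=1/26: -0.0385 × log₂(0.0385) = 0.1808
  p(1,1)=1/26: -0.0385 × log₂(0.0385) = 0.1808
  p(1,2)=3/26: -0.1154 × log₂(0.1154) = 0.3595
  p(2,0)=2/13: -0.1538 × log₂(0.1538) = 0.4155
  p(2,1)=3/26: -0.1154 × log₂(0.1154) = 0.3595
  p(2,2)=2/13: -0.1538 × log₂(0.1538) = 0.4155
H(X,Y) = 3.0130 bits


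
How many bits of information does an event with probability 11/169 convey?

Information content I(x) = -log₂(p(x))
I = -log₂(11/169) = -log₂(0.0651)
I = 3.9414 bits


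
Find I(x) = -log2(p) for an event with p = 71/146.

Information content I(x) = -log₂(p(x))
I = -log₂(71/146) = -log₂(0.4863)
I = 1.0401 bits


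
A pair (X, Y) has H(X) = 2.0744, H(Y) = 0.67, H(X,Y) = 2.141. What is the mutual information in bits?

I(X;Y) = H(X) + H(Y) - H(X,Y)
I(X;Y) = 2.0744 + 0.67 - 2.141 = 0.6034 bits


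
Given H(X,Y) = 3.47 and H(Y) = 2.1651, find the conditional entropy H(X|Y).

Chain rule: H(X,Y) = H(X|Y) + H(Y)
H(X|Y) = H(X,Y) - H(Y) = 3.47 - 2.1651 = 1.3049 bits


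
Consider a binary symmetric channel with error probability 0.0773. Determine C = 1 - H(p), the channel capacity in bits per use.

For BSC with error probability p:
C = 1 - H(p) where H(p) is binary entropy
H(0.0773) = -0.0773 × log₂(0.0773) - 0.9227 × log₂(0.9227)
H(p) = 0.3926
C = 1 - 0.3926 = 0.6074 bits/use


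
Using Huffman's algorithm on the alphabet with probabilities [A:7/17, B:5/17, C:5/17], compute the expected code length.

Huffman tree construction:
Combine smallest probabilities repeatedly
Resulting codes:
  A: 0 (length 1)
  B: 10 (length 2)
  C: 11 (length 2)
Average length = Σ p(s) × length(s) = 1.5882 bits


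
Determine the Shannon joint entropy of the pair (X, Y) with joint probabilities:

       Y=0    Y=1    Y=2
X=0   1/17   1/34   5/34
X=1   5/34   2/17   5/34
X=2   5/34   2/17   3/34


H(X,Y) = -Σ p(x,y) log₂ p(x,y)
  p(0,0)=1/17: -0.0588 × log₂(0.0588) = 0.2404
  p(0,1)=1/34: -0.0294 × log₂(0.0294) = 0.1496
  p(0,2)=5/34: -0.1471 × log₂(0.1471) = 0.4067
  p(1,0)=5/34: -0.1471 × log₂(0.1471) = 0.4067
  p(1,1)=2/17: -0.1176 × log₂(0.1176) = 0.3632
  p(1,2)=5/34: -0.1471 × log₂(0.1471) = 0.4067
  p(2,0)=5/34: -0.1471 × log₂(0.1471) = 0.4067
  p(2,1)=2/17: -0.1176 × log₂(0.1176) = 0.3632
  p(2,2)=3/34: -0.0882 × log₂(0.0882) = 0.3090
H(X,Y) = 3.0524 bits


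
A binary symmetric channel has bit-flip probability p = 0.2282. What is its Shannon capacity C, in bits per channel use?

For BSC with error probability p:
C = 1 - H(p) where H(p) is binary entropy
H(0.2282) = -0.2282 × log₂(0.2282) - 0.7718 × log₂(0.7718)
H(p) = 0.7749
C = 1 - 0.7749 = 0.2251 bits/use


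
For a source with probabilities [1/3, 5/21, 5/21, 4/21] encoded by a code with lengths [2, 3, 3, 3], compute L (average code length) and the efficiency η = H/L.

Average length L = Σ p_i × l_i = 2.6667 bits
Entropy H = 1.9699 bits
Efficiency η = H/L × 100% = 73.87%


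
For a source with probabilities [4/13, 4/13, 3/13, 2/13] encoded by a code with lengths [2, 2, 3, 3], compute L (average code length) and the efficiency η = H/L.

Average length L = Σ p_i × l_i = 2.3846 bits
Entropy H = 1.9501 bits
Efficiency η = H/L × 100% = 81.78%


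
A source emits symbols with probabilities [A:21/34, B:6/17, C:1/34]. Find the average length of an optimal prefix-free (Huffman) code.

Huffman tree construction:
Combine smallest probabilities repeatedly
Resulting codes:
  A: 1 (length 1)
  B: 01 (length 2)
  C: 00 (length 2)
Average length = Σ p(s) × length(s) = 1.3824 bits


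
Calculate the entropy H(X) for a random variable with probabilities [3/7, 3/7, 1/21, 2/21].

H(X) = -Σ p(x) log₂ p(x)
  -3/7 × log₂(3/7) = 0.5239
  -3/7 × log₂(3/7) = 0.5239
  -1/21 × log₂(1/21) = 0.2092
  -2/21 × log₂(2/21) = 0.3231
H(X) = 1.5800 bits


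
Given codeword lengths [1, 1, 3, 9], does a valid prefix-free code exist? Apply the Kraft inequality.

Kraft inequality: Σ 2^(-l_i) ≤ 1 for prefix-free code
Calculating: 2^(-1) + 2^(-1) + 2^(-3) + 2^(-9)
= 0.5 + 0.5 + 0.125 + 0.001953125
= 1.1270
Since 1.1270 > 1, prefix-free code does not exist


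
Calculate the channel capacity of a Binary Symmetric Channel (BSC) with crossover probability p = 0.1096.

For BSC with error probability p:
C = 1 - H(p) where H(p) is binary entropy
H(0.1096) = -0.1096 × log₂(0.1096) - 0.8904 × log₂(0.8904)
H(p) = 0.4987
C = 1 - 0.4987 = 0.5013 bits/use


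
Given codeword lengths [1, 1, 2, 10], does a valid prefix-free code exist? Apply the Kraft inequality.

Kraft inequality: Σ 2^(-l_i) ≤ 1 for prefix-free code
Calculating: 2^(-1) + 2^(-1) + 2^(-2) + 2^(-10)
= 0.5 + 0.5 + 0.25 + 0.0009765625
= 1.2510
Since 1.2510 > 1, prefix-free code does not exist


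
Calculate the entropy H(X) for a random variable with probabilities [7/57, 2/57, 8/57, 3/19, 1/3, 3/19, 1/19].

H(X) = -Σ p(x) log₂ p(x)
  -7/57 × log₂(7/57) = 0.3716
  -2/57 × log₂(2/57) = 0.1696
  -8/57 × log₂(8/57) = 0.3976
  -3/19 × log₂(3/19) = 0.4205
  -1/3 × log₂(1/3) = 0.5283
  -3/19 × log₂(3/19) = 0.4205
  -1/19 × log₂(1/19) = 0.2236
H(X) = 2.5316 bits


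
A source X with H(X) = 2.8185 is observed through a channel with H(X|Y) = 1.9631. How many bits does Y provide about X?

I(X;Y) = H(X) - H(X|Y)
I(X;Y) = 2.8185 - 1.9631 = 0.8554 bits


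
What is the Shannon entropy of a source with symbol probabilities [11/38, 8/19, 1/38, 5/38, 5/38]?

H(X) = -Σ p(x) log₂ p(x)
  -11/38 × log₂(11/38) = 0.5177
  -8/19 × log₂(8/19) = 0.5254
  -1/38 × log₂(1/38) = 0.1381
  -5/38 × log₂(5/38) = 0.3850
  -5/38 × log₂(5/38) = 0.3850
H(X) = 1.9513 bits


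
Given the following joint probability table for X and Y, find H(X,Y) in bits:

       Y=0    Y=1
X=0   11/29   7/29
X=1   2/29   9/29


H(X,Y) = -Σ p(x,y) log₂ p(x,y)
  p(0,0)=11/29: -0.3793 × log₂(0.3793) = 0.5305
  p(0,1)=7/29: -0.2414 × log₂(0.2414) = 0.4950
  p(1,0)=2/29: -0.0690 × log₂(0.0690) = 0.2661
  p(1,1)=9/29: -0.3103 × log₂(0.3103) = 0.5239
H(X,Y) = 1.8154 bits


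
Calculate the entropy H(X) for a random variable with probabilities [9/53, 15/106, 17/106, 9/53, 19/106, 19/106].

H(X) = -Σ p(x) log₂ p(x)
  -9/53 × log₂(9/53) = 0.4344
  -15/106 × log₂(15/106) = 0.3992
  -17/106 × log₂(17/106) = 0.4235
  -9/53 × log₂(9/53) = 0.4344
  -19/106 × log₂(19/106) = 0.4445
  -19/106 × log₂(19/106) = 0.4445
H(X) = 2.5805 bits


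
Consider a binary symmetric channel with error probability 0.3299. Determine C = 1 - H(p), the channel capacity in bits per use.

For BSC with error probability p:
C = 1 - H(p) where H(p) is binary entropy
H(0.3299) = -0.3299 × log₂(0.3299) - 0.6701 × log₂(0.6701)
H(p) = 0.9148
C = 1 - 0.9148 = 0.0852 bits/use


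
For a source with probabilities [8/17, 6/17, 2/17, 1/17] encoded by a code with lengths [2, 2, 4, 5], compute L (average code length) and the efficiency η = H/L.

Average length L = Σ p_i × l_i = 2.4118 bits
Entropy H = 1.6457 bits
Efficiency η = H/L × 100% = 68.24%


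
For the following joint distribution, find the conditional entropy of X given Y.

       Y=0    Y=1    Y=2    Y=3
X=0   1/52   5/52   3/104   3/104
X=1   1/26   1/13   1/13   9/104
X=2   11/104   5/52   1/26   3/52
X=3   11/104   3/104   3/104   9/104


H(X|Y) = Σ_y p(y) H(X|Y=y)
  p(Y=0) = 7/26, H(X|Y=0) = 1.7321
  p(Y=1) = 31/104, H(X|Y=1) = 1.8834
  p(Y=2) = 9/52, H(X|Y=2) = 1.8638
  p(Y=3) = 27/104, H(X|Y=3) = 1.8911
H(X|Y) = 0.2692×1.7321 + 0.2981×1.8834 + 0.1731×1.8638 + 0.2596×1.8911 = 1.8413 bits


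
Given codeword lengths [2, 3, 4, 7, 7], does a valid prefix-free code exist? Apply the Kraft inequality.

Kraft inequality: Σ 2^(-l_i) ≤ 1 for prefix-free code
Calculating: 2^(-2) + 2^(-3) + 2^(-4) + 2^(-7) + 2^(-7)
= 0.25 + 0.125 + 0.0625 + 0.0078125 + 0.0078125
= 0.4531
Since 0.4531 ≤ 1, prefix-free code exists


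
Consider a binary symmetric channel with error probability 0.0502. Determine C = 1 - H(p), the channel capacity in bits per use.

For BSC with error probability p:
C = 1 - H(p) where H(p) is binary entropy
H(0.0502) = -0.0502 × log₂(0.0502) - 0.9498 × log₂(0.9498)
H(p) = 0.2872
C = 1 - 0.2872 = 0.7128 bits/use


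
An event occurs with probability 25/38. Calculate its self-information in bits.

Information content I(x) = -log₂(p(x))
I = -log₂(25/38) = -log₂(0.6579)
I = 0.6041 bits


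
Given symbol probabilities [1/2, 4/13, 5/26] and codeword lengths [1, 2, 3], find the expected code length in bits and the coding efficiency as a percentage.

Average length L = Σ p_i × l_i = 1.6923 bits
Entropy H = 1.4806 bits
Efficiency η = H/L × 100% = 87.49%


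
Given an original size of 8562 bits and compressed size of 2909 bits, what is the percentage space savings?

Space savings = (1 - Compressed/Original) × 100%
= (1 - 2909/8562) × 100%
= 66.02%


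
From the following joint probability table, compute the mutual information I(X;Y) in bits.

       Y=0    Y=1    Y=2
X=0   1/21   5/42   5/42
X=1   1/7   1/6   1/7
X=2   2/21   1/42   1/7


H(X) = 1.5403, H(Y) = 1.5682, H(X,Y) = 3.0256
I(X;Y) = H(X) + H(Y) - H(X,Y) = 0.0829 bits


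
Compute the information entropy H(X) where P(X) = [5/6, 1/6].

H(X) = -Σ p(x) log₂ p(x)
  -5/6 × log₂(5/6) = 0.2192
  -1/6 × log₂(1/6) = 0.4308
H(X) = 0.6500 bits


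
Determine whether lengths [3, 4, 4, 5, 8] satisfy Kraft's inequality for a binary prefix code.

Kraft inequality: Σ 2^(-l_i) ≤ 1 for prefix-free code
Calculating: 2^(-3) + 2^(-4) + 2^(-4) + 2^(-5) + 2^(-8)
= 0.125 + 0.0625 + 0.0625 + 0.03125 + 0.00390625
= 0.2852
Since 0.2852 ≤ 1, prefix-free code exists


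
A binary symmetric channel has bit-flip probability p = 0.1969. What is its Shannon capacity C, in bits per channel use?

For BSC with error probability p:
C = 1 - H(p) where H(p) is binary entropy
H(0.1969) = -0.1969 × log₂(0.1969) - 0.8031 × log₂(0.8031)
H(p) = 0.7157
C = 1 - 0.7157 = 0.2843 bits/use


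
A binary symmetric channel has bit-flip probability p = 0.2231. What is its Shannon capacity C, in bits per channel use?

For BSC with error probability p:
C = 1 - H(p) where H(p) is binary entropy
H(0.2231) = -0.2231 × log₂(0.2231) - 0.7769 × log₂(0.7769)
H(p) = 0.7658
C = 1 - 0.7658 = 0.2342 bits/use


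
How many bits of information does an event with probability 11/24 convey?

Information content I(x) = -log₂(p(x))
I = -log₂(11/24) = -log₂(0.4583)
I = 1.1255 bits


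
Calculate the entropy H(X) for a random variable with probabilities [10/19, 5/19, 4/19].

H(X) = -Σ p(x) log₂ p(x)
  -10/19 × log₂(10/19) = 0.4874
  -5/19 × log₂(5/19) = 0.5068
  -4/19 × log₂(4/19) = 0.4732
H(X) = 1.4675 bits


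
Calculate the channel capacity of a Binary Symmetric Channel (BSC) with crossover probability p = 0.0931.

For BSC with error probability p:
C = 1 - H(p) where H(p) is binary entropy
H(0.0931) = -0.0931 × log₂(0.0931) - 0.9069 × log₂(0.9069)
H(p) = 0.4467
C = 1 - 0.4467 = 0.5533 bits/use


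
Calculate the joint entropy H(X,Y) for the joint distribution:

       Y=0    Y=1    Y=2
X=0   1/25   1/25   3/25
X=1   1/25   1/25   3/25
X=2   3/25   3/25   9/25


H(X,Y) = -Σ p(x,y) log₂ p(x,y)
  p(0,0)=1/25: -0.0400 × log₂(0.0400) = 0.1858
  p(0,1)=1/25: -0.0400 × log₂(0.0400) = 0.1858
  p(0,2)=3/25: -0.1200 × log₂(0.1200) = 0.3671
  p(1,0)=1/25: -0.0400 × log₂(0.0400) = 0.1858
  p(1,1)=1/25: -0.0400 × log₂(0.0400) = 0.1858
  p(1,2)=3/25: -0.1200 × log₂(0.1200) = 0.3671
  p(2,0)=3/25: -0.1200 × log₂(0.1200) = 0.3671
  p(2,1)=3/25: -0.1200 × log₂(0.1200) = 0.3671
  p(2,2)=9/25: -0.3600 × log₂(0.3600) = 0.5306
H(X,Y) = 2.7419 bits


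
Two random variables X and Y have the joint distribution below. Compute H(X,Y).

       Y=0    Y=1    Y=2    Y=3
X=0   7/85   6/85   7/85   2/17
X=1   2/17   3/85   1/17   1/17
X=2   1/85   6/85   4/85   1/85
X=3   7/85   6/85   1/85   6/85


H(X,Y) = -Σ p(x,y) log₂ p(x,y)
  p(0,0)=7/85: -0.0824 × log₂(0.0824) = 0.2966
  p(0,1)=6/85: -0.0706 × log₂(0.0706) = 0.2700
  p(0,2)=7/85: -0.0824 × log₂(0.0824) = 0.2966
  p(0,3)=2/17: -0.1176 × log₂(0.1176) = 0.3632
  p(1,0)=2/17: -0.1176 × log₂(0.1176) = 0.3632
  p(1,1)=3/85: -0.0353 × log₂(0.0353) = 0.1703
  p(1,2)=1/17: -0.0588 × log₂(0.0588) = 0.2404
  p(1,3)=1/17: -0.0588 × log₂(0.0588) = 0.2404
  p(2,0)=1/85: -0.0118 × log₂(0.0118) = 0.0754
  p(2,1)=6/85: -0.0706 × log₂(0.0706) = 0.2700
  p(2,2)=4/85: -0.0471 × log₂(0.0471) = 0.2075
  p(2,3)=1/85: -0.0118 × log₂(0.0118) = 0.0754
  p(3,0)=7/85: -0.0824 × log₂(0.0824) = 0.2966
  p(3,1)=6/85: -0.0706 × log₂(0.0706) = 0.2700
  p(3,2)=1/85: -0.0118 × log₂(0.0118) = 0.0754
  p(3,3)=6/85: -0.0706 × log₂(0.0706) = 0.2700
H(X,Y) = 3.7811 bits


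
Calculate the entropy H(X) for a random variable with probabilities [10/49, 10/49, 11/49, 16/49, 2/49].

H(X) = -Σ p(x) log₂ p(x)
  -10/49 × log₂(10/49) = 0.4679
  -10/49 × log₂(10/49) = 0.4679
  -11/49 × log₂(11/49) = 0.4838
  -16/49 × log₂(16/49) = 0.5273
  -2/49 × log₂(2/49) = 0.1884
H(X) = 2.1353 bits


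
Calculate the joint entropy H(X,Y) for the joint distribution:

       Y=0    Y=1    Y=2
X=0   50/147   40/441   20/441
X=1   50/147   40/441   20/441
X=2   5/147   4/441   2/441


H(X,Y) = -Σ p(x,y) log₂ p(x,y)
  p(0,0)=50/147: -0.3401 × log₂(0.3401) = 0.5292
  p(0,1)=40/441: -0.0907 × log₂(0.0907) = 0.3141
  p(0,2)=20/441: -0.0454 × log₂(0.0454) = 0.2024
  p(1,0)=50/147: -0.3401 × log₂(0.3401) = 0.5292
  p(1,1)=40/441: -0.0907 × log₂(0.0907) = 0.3141
  p(1,2)=20/441: -0.0454 × log₂(0.0454) = 0.2024
  p(2,0)=5/147: -0.0340 × log₂(0.0340) = 0.1659
  p(2,1)=4/441: -0.0091 × log₂(0.0091) = 0.0615
  p(2,2)=2/441: -0.0045 × log₂(0.0045) = 0.0353
H(X,Y) = 2.3541 bits


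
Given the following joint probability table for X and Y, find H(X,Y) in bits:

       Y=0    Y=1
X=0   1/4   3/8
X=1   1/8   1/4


H(X,Y) = -Σ p(x,y) log₂ p(x,y)
  p(0,0)=1/4: -0.2500 × log₂(0.2500) = 0.5000
  p(0,1)=3/8: -0.3750 × log₂(0.3750) = 0.5306
  p(1,0)=1/8: -0.1250 × log₂(0.1250) = 0.3750
  p(1,1)=1/4: -0.2500 × log₂(0.2500) = 0.5000
H(X,Y) = 1.9056 bits


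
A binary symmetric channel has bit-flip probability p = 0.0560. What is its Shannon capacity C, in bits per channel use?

For BSC with error probability p:
C = 1 - H(p) where H(p) is binary entropy
H(0.0560) = -0.0560 × log₂(0.0560) - 0.9440 × log₂(0.9440)
H(p) = 0.3114
C = 1 - 0.3114 = 0.6886 bits/use


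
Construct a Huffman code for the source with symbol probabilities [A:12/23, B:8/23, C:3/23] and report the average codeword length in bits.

Huffman tree construction:
Combine smallest probabilities repeatedly
Resulting codes:
  A: 1 (length 1)
  B: 01 (length 2)
  C: 00 (length 2)
Average length = Σ p(s) × length(s) = 1.4783 bits


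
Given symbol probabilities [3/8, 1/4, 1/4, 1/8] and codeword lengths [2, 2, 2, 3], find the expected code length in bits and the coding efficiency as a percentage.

Average length L = Σ p_i × l_i = 2.1250 bits
Entropy H = 1.9056 bits
Efficiency η = H/L × 100% = 89.68%


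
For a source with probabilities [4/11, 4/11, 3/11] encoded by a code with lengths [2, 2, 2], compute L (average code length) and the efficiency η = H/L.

Average length L = Σ p_i × l_i = 2.0000 bits
Entropy H = 1.5726 bits
Efficiency η = H/L × 100% = 78.63%


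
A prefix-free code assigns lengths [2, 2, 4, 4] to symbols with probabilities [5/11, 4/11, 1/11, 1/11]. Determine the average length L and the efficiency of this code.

Average length L = Σ p_i × l_i = 2.3636 bits
Entropy H = 1.6767 bits
Efficiency η = H/L × 100% = 70.94%


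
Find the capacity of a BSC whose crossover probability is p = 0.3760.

For BSC with error probability p:
C = 1 - H(p) where H(p) is binary entropy
H(0.3760) = -0.3760 × log₂(0.3760) - 0.6240 × log₂(0.6240)
H(p) = 0.9552
C = 1 - 0.9552 = 0.0448 bits/use


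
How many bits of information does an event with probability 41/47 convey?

Information content I(x) = -log₂(p(x))
I = -log₂(41/47) = -log₂(0.8723)
I = 0.1970 bits


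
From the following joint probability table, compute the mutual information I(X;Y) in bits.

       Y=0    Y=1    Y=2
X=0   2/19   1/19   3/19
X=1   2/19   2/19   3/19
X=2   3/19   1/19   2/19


H(X) = 1.5810, H(Y) = 1.5294, H(X,Y) = 3.0761
I(X;Y) = H(X) + H(Y) - H(X,Y) = 0.0344 bits


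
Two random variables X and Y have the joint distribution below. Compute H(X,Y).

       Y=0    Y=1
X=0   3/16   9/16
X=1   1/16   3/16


H(X,Y) = -Σ p(x,y) log₂ p(x,y)
  p(0,0)=3/16: -0.1875 × log₂(0.1875) = 0.4528
  p(0,1)=9/16: -0.5625 × log₂(0.5625) = 0.4669
  p(1,0)=1/16: -0.0625 × log₂(0.0625) = 0.2500
  p(1,1)=3/16: -0.1875 × log₂(0.1875) = 0.4528
H(X,Y) = 1.6226 bits


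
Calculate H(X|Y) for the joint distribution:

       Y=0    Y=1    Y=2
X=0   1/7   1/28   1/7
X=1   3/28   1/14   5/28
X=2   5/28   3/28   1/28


H(X|Y) = Σ_y p(y) H(X|Y=y)
  p(Y=0) = 3/7, H(X|Y=0) = 1.5546
  p(Y=1) = 3/14, H(X|Y=1) = 1.4591
  p(Y=2) = 5/14, H(X|Y=2) = 1.3610
H(X|Y) = 0.4286×1.5546 + 0.2143×1.4591 + 0.3571×1.3610 = 1.4650 bits


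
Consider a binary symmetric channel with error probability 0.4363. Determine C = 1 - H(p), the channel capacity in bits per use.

For BSC with error probability p:
C = 1 - H(p) where H(p) is binary entropy
H(0.4363) = -0.4363 × log₂(0.4363) - 0.5637 × log₂(0.5637)
H(p) = 0.9883
C = 1 - 0.9883 = 0.0117 bits/use


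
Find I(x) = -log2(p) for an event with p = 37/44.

Information content I(x) = -log₂(p(x))
I = -log₂(37/44) = -log₂(0.8409)
I = 0.2500 bits


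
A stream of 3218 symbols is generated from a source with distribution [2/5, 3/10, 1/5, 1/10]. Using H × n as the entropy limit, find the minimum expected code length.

Entropy H = 1.8464 bits/symbol
Minimum bits = H × n = 1.8464 × 3218
= 5941.84 bits


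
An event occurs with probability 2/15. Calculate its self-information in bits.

Information content I(x) = -log₂(p(x))
I = -log₂(2/15) = -log₂(0.1333)
I = 2.9069 bits


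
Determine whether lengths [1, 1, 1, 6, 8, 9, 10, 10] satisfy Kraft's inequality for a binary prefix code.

Kraft inequality: Σ 2^(-l_i) ≤ 1 for prefix-free code
Calculating: 2^(-1) + 2^(-1) + 2^(-1) + 2^(-6) + 2^(-8) + 2^(-9) + 2^(-10) + 2^(-10)
= 0.5 + 0.5 + 0.5 + 0.015625 + 0.00390625 + 0.001953125 + 0.0009765625 + 0.0009765625
= 1.5234
Since 1.5234 > 1, prefix-free code does not exist
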